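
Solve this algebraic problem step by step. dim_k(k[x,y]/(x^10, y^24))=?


Basis: x^i*y^j, i<10, j<24
10*24=240


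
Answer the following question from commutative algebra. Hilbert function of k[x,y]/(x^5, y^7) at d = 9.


k[x,y], I = (x^5, y^7), d = 9
Need i < 5 and d-i < 7.
Range: 3 <= i <= 4.
H(9) = 2


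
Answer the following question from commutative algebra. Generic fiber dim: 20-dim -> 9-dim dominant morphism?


dim(fiber)=dim(X)-dim(Y)=20-9=11


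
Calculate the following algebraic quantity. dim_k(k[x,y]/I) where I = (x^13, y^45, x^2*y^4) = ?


k[x,y]/I, I = (x^13, y^45, x^2*y^4)
Rect: 13x45=585. Corner: (13-2)x(45-4)=451.
dim = 585-451 = 134


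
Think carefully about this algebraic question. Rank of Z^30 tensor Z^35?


rank(M(x)N) = rank(M)*rank(N)
30*35 = 1050


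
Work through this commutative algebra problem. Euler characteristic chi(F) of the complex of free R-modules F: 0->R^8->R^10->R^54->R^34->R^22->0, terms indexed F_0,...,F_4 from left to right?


chi = sum (-1)^i * rank:
(-1)^0*8=8
(-1)^1*10=-10
(-1)^2*54=54
(-1)^3*34=-34
(-1)^4*22=22
chi=40


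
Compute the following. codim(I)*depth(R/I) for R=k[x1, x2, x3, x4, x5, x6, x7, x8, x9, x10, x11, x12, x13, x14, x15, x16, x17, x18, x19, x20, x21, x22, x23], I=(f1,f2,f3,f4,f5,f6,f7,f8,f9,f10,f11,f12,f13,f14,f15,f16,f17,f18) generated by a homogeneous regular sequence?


codim=18, depth=dim(R/I)=23-18=5
Product=18*5=90


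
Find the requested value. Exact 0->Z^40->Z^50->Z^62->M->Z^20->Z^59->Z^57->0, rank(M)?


Alt sum=0:
(-1)^0*40 + (-1)^1*50 + (-1)^2*62 + (-1)^3*? + (-1)^4*20 + (-1)^5*59 + (-1)^6*57=0
rank(M)=70


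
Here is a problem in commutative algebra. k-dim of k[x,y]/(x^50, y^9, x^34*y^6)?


k[x,y]/I, I = (x^50, y^9, x^34*y^6)
Rect: 50x9=450. Corner: (50-34)x(9-6)=48.
dim = 450-48 = 402


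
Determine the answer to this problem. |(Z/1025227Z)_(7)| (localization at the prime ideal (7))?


7-primary part: 1025227=7^5*61
Size=7^5=16807


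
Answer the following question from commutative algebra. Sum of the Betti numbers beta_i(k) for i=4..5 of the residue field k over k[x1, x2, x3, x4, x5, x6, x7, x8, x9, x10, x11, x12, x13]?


Koszul resolution: beta_i(k)=C(n,i), n=13
C(13,4)=715, C(13,5)=1287
Sum=2002


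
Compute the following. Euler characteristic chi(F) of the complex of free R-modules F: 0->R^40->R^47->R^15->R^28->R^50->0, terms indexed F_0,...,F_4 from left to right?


chi = sum (-1)^i * rank:
(-1)^0*40=40
(-1)^1*47=-47
(-1)^2*15=15
(-1)^3*28=-28
(-1)^4*50=50
chi=30


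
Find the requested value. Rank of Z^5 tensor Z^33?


rank(M(x)N) = rank(M)*rank(N)
5*33 = 165


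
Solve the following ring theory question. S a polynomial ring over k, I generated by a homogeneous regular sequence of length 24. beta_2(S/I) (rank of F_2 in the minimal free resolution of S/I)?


Regular sequence => Koszul complex is the minimal free resolution.
Syz_1 minimally generated by Koszul relations f_i*e_j - f_j*e_i (i<j): mu(Syz_1) = beta_2 = C(m,2) = m(m-1)/2
m=24
24*23/2 = 276


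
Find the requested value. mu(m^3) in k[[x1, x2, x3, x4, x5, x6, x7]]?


C(n+d-1,d)=C(9,3)=84


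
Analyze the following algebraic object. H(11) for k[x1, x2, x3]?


C(d+n-1,n-1)=C(13,2)=78


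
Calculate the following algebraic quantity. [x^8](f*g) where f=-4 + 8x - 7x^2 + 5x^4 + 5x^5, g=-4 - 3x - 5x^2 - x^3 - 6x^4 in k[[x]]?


[x^8] = sum a_i*b_j, i+j=8
  5*-6=-30
  5*-1=-5
Sum=-35


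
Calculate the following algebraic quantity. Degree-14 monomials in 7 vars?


C(d+n-1,n-1)=C(20,6)=38760


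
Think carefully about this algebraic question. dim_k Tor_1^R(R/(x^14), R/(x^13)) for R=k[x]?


Tor_1(R/I,R/J)=(I cap J)/IJ=(x^14)/(x^27)
dim=27-14=min(14,13)=13


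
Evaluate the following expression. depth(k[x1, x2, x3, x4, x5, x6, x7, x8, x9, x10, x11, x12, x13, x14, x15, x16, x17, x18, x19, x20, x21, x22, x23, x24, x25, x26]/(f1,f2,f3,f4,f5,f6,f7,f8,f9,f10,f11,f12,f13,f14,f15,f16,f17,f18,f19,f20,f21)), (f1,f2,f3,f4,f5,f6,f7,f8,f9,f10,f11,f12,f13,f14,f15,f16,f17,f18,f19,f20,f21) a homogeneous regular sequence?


depth(R)=26
depth(R/I)=26-21=5


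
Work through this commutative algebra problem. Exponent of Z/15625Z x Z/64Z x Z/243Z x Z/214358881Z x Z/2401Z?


Exponent = lcm of the cyclic orders; pairwise coprime => product.
5^6*2^6*3^5*11^8*7^4=15625*64*243*214358881*2401=125066188607283000000


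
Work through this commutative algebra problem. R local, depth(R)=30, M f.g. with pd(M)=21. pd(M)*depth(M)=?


pd+depth=30
depth=30-21=9
pd*depth=21*9=189


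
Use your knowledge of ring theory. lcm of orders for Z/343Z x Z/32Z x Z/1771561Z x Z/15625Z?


Exponent = lcm of the cyclic orders; pairwise coprime => product.
7^3*2^5*11^6*5^6=343*32*1771561*15625=303822711500000


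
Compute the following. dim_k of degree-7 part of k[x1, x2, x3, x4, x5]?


C(d+n-1,n-1)=C(11,4)=330


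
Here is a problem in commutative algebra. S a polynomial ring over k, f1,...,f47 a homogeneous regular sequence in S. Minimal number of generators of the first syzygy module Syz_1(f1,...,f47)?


Regular sequence => Koszul complex is the minimal free resolution.
Syz_1 minimally generated by Koszul relations f_i*e_j - f_j*e_i (i<j): mu(Syz_1) = beta_2 = C(m,2) = m(m-1)/2
m=47
47*46/2 = 1081


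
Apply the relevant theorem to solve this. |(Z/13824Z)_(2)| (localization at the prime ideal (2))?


2-primary part: 13824=2^9*27
Size=2^9=512


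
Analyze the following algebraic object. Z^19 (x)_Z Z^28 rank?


rank(M(x)N) = rank(M)*rank(N)
19*28 = 532


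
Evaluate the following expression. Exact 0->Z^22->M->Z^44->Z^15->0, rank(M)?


Alt sum=0:
(-1)^0*22 + (-1)^1*? + (-1)^2*44 + (-1)^3*15=0
rank(M)=51


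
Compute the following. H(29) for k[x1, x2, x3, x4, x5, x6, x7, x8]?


C(d+n-1,n-1)=C(36,7)=8347680


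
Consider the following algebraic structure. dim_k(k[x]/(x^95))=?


Basis: 1,x,...,x^94
dim=95


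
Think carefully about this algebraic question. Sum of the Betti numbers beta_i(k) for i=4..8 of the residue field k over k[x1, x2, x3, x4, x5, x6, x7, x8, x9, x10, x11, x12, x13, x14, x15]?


Koszul resolution: beta_i(k)=C(n,i), n=15
C(15,4)=1365, C(15,5)=3003, C(15,6)=5005, C(15,7)=6435, C(15,8)=6435
Sum=22243


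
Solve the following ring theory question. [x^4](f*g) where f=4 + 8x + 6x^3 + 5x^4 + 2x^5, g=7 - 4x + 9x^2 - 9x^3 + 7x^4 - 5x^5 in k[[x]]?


[x^4] = sum a_i*b_j, i+j=4
  4*7=28
  8*-9=-72
  6*-4=-24
  5*7=35
Sum=-33


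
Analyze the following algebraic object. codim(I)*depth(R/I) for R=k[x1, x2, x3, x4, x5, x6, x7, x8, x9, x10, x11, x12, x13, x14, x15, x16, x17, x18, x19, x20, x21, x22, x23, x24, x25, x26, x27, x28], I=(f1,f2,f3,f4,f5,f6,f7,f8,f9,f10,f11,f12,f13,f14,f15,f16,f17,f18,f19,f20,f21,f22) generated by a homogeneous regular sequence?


codim=22, depth=dim(R/I)=28-22=6
Product=22*6=132


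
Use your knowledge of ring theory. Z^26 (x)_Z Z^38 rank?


rank(M(x)N) = rank(M)*rank(N)
26*38 = 988


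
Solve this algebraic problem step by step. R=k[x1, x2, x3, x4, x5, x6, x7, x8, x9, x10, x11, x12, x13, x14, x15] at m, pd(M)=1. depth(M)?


pd+depth=depth(R)=15
depth=15-1=14


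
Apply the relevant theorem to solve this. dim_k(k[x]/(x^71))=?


Basis: 1,x,...,x^70
dim=71


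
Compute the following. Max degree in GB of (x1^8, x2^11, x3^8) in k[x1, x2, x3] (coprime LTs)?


Pure powers, coprime LTs => already GB.
Degrees: 8, 11, 8
Max=11


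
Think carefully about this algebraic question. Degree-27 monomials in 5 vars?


C(d+n-1,n-1)=C(31,4)=31465


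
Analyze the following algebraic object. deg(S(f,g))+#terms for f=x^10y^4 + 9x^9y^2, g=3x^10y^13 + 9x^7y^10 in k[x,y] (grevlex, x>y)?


LT(f)=x^10y^4, LT(g)=3x^10y^13
lcm(LM)=x^10y^13
S(f,g) (scaled by 3 to clear denominators) = 3y^9*f - 1*g = 27x^9y^11 - 9x^7y^10
2 terms, deg 20.
20+2=22


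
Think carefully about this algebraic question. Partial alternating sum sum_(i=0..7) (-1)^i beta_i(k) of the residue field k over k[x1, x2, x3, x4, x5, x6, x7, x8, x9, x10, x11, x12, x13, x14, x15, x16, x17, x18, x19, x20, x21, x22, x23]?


Koszul resolution: beta_i(k)=C(n,i), n=23
sum_(i=0..p) (-1)^i C(n,i) = (-1)^p C(n-1,p)
(-1)^7*C(22,7) = (-1)^7*170544 = -170544


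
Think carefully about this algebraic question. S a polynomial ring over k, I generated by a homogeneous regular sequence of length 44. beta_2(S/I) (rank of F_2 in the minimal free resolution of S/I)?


Regular sequence => Koszul complex is the minimal free resolution.
Syz_1 minimally generated by Koszul relations f_i*e_j - f_j*e_i (i<j): mu(Syz_1) = beta_2 = C(m,2) = m(m-1)/2
m=44
44*43/2 = 946


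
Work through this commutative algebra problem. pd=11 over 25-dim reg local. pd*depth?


pd+depth=25
depth=25-11=14
pd*depth=11*14=154


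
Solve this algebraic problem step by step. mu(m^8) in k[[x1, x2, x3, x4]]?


C(n+d-1,d)=C(11,8)=165


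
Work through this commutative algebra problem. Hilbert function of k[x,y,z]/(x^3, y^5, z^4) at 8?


Need i<3, j<5, k<4 with i+j+k=8.
For each i, j ranges over max(0,8-i-3)..min(4,8-i):
  i=0: j in [5,4] -> 0
  i=1: j in [4,4] -> 1
  i=2: j in [3,4] -> 2
H(8) = 0+1+2 = 3


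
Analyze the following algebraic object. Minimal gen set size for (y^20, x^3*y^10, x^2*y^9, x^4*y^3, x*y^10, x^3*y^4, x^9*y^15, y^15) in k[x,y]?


Remove redundant (divisible by others).
y^20 redundant.
x^3*y^10 redundant.
x^9*y^15 redundant.
Min: x^4*y^3, x^3*y^4, x^2*y^9, x*y^10, y^15
Count=5


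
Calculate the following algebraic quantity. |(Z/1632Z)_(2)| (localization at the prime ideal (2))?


2-primary part: 1632=2^5*51
Size=2^5=32


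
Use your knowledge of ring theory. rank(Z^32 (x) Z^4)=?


rank(M(x)N) = rank(M)*rank(N)
32*4 = 128


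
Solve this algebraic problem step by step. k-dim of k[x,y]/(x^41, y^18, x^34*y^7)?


k[x,y]/I, I = (x^41, y^18, x^34*y^7)
Rect: 41x18=738. Corner: (41-34)x(18-7)=77.
dim = 738-77 = 661


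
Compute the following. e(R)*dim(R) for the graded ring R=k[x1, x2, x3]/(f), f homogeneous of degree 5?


e(R)=deg(f)=5, dim(R)=3-1=2
e*dim=5*2=10


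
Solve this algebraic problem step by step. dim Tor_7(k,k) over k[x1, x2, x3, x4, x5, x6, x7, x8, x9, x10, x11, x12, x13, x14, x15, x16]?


Koszul: C(n,i)=C(16,7)=11440


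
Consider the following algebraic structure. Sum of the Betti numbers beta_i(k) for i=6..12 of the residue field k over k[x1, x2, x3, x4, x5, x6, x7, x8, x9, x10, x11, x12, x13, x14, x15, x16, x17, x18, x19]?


Koszul resolution: beta_i(k)=C(n,i), n=19
C(19,6)=27132, C(19,7)=50388, C(19,8)=75582, C(19,9)=92378, C(19,10)=92378, C(19,11)=75582, C(19,12)=50388
Sum=463828


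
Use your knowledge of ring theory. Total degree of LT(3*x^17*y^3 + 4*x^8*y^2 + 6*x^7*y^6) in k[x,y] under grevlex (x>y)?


LT: 3*x^17*y^3
deg_x=17, deg_y=3
Total=17+3=20


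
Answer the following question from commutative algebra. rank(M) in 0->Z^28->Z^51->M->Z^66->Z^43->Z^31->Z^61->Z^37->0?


Alt sum=0:
(-1)^0*28 + (-1)^1*51 + (-1)^2*? + (-1)^3*66 + (-1)^4*43 + (-1)^5*31 + (-1)^6*61 + (-1)^7*37=0
rank(M)=53


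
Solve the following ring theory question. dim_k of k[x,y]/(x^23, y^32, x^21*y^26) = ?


k[x,y]/I, I = (x^23, y^32, x^21*y^26)
Rect: 23x32=736. Corner: (23-21)x(32-26)=12.
dim = 736-12 = 724


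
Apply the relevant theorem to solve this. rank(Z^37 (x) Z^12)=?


rank(M(x)N) = rank(M)*rank(N)
37*12 = 444


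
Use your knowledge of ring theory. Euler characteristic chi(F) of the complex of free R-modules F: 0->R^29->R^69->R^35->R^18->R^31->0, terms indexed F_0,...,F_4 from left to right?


chi = sum (-1)^i * rank:
(-1)^0*29=29
(-1)^1*69=-69
(-1)^2*35=35
(-1)^3*18=-18
(-1)^4*31=31
chi=8


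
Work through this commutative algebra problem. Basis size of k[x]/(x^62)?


Basis: 1,x,...,x^61
dim=62


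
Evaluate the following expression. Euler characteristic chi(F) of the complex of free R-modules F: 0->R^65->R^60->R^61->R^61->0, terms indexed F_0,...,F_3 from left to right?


chi = sum (-1)^i * rank:
(-1)^0*65=65
(-1)^1*60=-60
(-1)^2*61=61
(-1)^3*61=-61
chi=5


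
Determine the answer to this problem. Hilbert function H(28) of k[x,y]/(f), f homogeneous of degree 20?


H(t)=d for t>=d-1.
d=20, t=28
H(28)=20


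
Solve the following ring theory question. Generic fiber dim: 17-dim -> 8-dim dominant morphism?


dim(fiber)=dim(X)-dim(Y)=17-8=9


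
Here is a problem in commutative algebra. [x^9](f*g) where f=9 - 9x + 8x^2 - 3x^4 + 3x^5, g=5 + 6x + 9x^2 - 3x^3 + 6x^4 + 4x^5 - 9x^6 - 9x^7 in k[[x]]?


[x^9] = sum a_i*b_j, i+j=9
  8*-9=-72
  -3*4=-12
  3*6=18
Sum=-66


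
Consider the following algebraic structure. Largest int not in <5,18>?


gcd(5,18)=1 => F=ab-a-b=5*18-5-18=90-23=67


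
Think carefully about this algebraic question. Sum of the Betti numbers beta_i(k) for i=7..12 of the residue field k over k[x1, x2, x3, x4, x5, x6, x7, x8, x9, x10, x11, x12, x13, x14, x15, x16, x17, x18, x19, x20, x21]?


Koszul resolution: beta_i(k)=C(n,i), n=21
C(21,7)=116280, C(21,8)=203490, C(21,9)=293930, C(21,10)=352716, C(21,11)=352716, C(21,12)=293930
Sum=1613062


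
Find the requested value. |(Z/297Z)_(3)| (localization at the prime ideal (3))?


3-primary part: 297=3^3*11
Size=3^3=27


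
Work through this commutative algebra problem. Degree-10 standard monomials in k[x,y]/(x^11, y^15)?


k[x,y], I = (x^11, y^15), d = 10
Need i < 11 and d-i < 15.
Range: 0 <= i <= 10.
H(10) = 11


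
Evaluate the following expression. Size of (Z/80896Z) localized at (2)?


2-primary part: 80896=2^10*79
Size=2^10=1024


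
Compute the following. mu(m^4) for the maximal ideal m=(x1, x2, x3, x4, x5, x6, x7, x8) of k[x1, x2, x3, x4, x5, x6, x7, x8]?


Graded Nakayama: mu(m^d) = dim_k (m^d/m^(d+1)) = #degree-4 monomials in 8 vars
C(n+d-1,d)=C(11,4)=330


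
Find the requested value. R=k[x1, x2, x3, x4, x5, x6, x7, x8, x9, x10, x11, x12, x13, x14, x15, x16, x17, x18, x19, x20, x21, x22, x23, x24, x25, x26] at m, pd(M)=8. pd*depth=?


pd+depth=26
depth=26-8=18
pd*depth=8*18=144


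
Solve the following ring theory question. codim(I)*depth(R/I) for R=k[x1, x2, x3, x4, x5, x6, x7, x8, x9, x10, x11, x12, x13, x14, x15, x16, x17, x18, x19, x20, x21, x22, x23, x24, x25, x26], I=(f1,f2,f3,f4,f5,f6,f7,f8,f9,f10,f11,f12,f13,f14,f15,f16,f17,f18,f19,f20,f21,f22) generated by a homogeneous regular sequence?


codim=22, depth=dim(R/I)=26-22=4
Product=22*4=88


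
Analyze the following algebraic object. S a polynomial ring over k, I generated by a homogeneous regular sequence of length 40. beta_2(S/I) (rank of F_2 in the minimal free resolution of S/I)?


Regular sequence => Koszul complex is the minimal free resolution.
Syz_1 minimally generated by Koszul relations f_i*e_j - f_j*e_i (i<j): mu(Syz_1) = beta_2 = C(m,2) = m(m-1)/2
m=40
40*39/2 = 780


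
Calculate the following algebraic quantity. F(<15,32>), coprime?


gcd(15,32)=1 => F=ab-a-b=15*32-15-32=480-47=433


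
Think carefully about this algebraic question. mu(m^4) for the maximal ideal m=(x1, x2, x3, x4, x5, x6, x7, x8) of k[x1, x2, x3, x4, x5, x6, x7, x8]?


Graded Nakayama: mu(m^d) = dim_k (m^d/m^(d+1)) = #degree-4 monomials in 8 vars
C(n+d-1,d)=C(11,4)=330


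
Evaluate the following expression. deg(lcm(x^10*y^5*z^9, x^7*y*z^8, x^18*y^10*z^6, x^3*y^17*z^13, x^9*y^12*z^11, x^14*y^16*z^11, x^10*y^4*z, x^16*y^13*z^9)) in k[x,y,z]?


lcm = componentwise max:
x: max(10,7,18,3,9,14,10,16)=18
y: max(5,1,10,17,12,16,4,13)=17
z: max(9,8,6,13,11,11,1,9)=13
Total=18+17+13=48


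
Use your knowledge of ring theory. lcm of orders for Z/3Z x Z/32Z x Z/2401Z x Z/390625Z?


Exponent = lcm of the cyclic orders; pairwise coprime => product.
3^1*2^5*7^4*5^8=3*32*2401*390625=90037500000


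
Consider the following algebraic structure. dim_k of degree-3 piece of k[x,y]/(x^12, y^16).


k[x,y], I = (x^12, y^16), d = 3
Need i < 12 and d-i < 16.
Range: 0 <= i <= 3.
H(3) = 4


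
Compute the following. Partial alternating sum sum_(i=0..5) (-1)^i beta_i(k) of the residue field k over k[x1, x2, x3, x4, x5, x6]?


Koszul resolution: beta_i(k)=C(n,i), n=6
sum_(i=0..p) (-1)^i C(n,i) = (-1)^p C(n-1,p)
(-1)^5*C(5,5) = (-1)^5*1 = -1


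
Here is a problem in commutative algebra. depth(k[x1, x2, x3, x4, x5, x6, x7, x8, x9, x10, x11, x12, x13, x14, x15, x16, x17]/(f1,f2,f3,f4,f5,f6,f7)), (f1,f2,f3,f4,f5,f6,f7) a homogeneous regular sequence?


depth(R)=17
depth(R/I)=17-7=10


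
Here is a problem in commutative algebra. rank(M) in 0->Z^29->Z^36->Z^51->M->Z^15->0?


Alt sum=0:
(-1)^0*29 + (-1)^1*36 + (-1)^2*51 + (-1)^3*? + (-1)^4*15=0
rank(M)=59


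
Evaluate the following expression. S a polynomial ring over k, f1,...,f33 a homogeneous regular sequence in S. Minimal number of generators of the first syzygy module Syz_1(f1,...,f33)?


Regular sequence => Koszul complex is the minimal free resolution.
Syz_1 minimally generated by Koszul relations f_i*e_j - f_j*e_i (i<j): mu(Syz_1) = beta_2 = C(m,2) = m(m-1)/2
m=33
33*32/2 = 528


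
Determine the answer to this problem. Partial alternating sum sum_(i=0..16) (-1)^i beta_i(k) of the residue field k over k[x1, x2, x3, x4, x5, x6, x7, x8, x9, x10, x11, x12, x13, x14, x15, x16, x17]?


Koszul resolution: beta_i(k)=C(n,i), n=17
sum_(i=0..p) (-1)^i C(n,i) = (-1)^p C(n-1,p)
(-1)^16*C(16,16) = (-1)^16*1 = 1


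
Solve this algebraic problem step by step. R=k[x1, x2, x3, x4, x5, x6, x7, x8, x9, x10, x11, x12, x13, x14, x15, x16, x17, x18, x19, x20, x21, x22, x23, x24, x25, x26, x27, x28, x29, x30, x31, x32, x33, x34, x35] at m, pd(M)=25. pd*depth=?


pd+depth=35
depth=35-25=10
pd*depth=25*10=250


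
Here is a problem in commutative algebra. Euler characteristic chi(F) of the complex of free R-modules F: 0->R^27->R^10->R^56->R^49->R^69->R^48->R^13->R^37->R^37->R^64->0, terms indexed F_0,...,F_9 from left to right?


chi = sum (-1)^i * rank:
(-1)^0*27=27
(-1)^1*10=-10
(-1)^2*56=56
(-1)^3*49=-49
(-1)^4*69=69
(-1)^5*48=-48
(-1)^6*13=13
(-1)^7*37=-37
(-1)^8*37=37
(-1)^9*64=-64
chi=-6


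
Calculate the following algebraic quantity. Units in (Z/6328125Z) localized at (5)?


Local ring = Z/78125Z.
phi(78125) = 5^6*(5-1) = 62500


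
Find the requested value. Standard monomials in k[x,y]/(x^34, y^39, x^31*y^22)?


k[x,y]/I, I = (x^34, y^39, x^31*y^22)
Rect: 34x39=1326. Corner: (34-31)x(39-22)=51.
dim = 1326-51 = 1275


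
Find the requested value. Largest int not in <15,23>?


gcd(15,23)=1 => F=ab-a-b=15*23-15-23=345-38=307


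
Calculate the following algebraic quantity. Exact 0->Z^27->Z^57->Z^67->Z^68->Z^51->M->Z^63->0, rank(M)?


Alt sum=0:
(-1)^0*27 + (-1)^1*57 + (-1)^2*67 + (-1)^3*68 + (-1)^4*51 + (-1)^5*? + (-1)^6*63=0
rank(M)=83


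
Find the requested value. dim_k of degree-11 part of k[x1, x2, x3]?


C(d+n-1,n-1)=C(13,2)=78


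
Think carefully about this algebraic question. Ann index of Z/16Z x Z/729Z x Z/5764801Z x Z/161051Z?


Exponent = lcm of the cyclic orders; pairwise coprime => product.
2^4*3^6*7^8*11^5=16*729*5764801*161051=10829172129686064


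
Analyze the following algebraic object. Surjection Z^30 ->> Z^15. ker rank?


rank(ker) = 30-15 = 15


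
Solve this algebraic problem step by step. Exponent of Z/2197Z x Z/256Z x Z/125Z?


Exponent = lcm of the cyclic orders; pairwise coprime => product.
13^3*2^8*5^3=2197*256*125=70304000


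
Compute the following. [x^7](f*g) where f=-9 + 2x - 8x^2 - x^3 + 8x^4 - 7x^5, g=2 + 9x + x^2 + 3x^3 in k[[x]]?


[x^7] = sum a_i*b_j, i+j=7
  8*3=24
  -7*1=-7
Sum=17


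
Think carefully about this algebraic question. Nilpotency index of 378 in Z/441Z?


378^k mod 441:
k=1: 378
k=2: 0
First zero at k = 2


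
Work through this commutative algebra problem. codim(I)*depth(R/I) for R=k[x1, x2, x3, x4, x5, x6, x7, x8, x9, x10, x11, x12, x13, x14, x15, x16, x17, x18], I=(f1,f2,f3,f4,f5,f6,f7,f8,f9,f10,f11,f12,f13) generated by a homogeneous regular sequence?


codim=13, depth=dim(R/I)=18-13=5
Product=13*5=65


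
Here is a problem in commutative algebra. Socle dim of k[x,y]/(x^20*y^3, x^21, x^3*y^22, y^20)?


Socle = ann(m) = span of standard monomials u with x*u, y*u in I (staircase corners).
Redundant generators: x^3*y^22
Minimal generators: x^21, x^20*y^3, y^20
Corners: x^19y^19, x^20y^2
Socle dim=2


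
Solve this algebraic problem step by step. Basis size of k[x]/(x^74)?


Basis: 1,x,...,x^73
dim=74


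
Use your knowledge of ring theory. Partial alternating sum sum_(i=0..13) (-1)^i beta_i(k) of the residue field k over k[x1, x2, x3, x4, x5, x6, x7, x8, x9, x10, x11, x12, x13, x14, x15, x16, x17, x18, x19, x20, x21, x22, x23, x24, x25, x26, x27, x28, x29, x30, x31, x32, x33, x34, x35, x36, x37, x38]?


Koszul resolution: beta_i(k)=C(n,i), n=38
sum_(i=0..p) (-1)^i C(n,i) = (-1)^p C(n-1,p)
(-1)^13*C(37,13) = (-1)^13*3562467300 = -3562467300


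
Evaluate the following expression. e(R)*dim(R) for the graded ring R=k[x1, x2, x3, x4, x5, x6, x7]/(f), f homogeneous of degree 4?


e(R)=deg(f)=4, dim(R)=7-1=6
e*dim=4*6=24


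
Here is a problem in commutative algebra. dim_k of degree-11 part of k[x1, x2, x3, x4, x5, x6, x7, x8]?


C(d+n-1,n-1)=C(18,7)=31824


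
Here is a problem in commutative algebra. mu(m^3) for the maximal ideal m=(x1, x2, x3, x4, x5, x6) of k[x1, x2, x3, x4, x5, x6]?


Graded Nakayama: mu(m^d) = dim_k (m^d/m^(d+1)) = #degree-3 monomials in 6 vars
C(n+d-1,d)=C(8,3)=56


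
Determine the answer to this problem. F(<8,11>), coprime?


gcd(8,11)=1 => F=ab-a-b=8*11-8-11=88-19=69


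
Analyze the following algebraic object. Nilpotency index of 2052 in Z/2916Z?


2052^k mod 2916:
k=1: 2052
k=2: 0
First zero at k = 2


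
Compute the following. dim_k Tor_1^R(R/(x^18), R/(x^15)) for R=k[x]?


Tor_1(R/I,R/J)=(I cap J)/IJ=(x^18)/(x^33)
dim=33-18=min(18,15)=15


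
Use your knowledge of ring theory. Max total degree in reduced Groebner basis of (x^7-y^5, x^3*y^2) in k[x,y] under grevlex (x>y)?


LT(f1)=x^7, LT(f2)=x^3y^2, lcm=x^7y^2
S(f1,f2) = y^2*f1 - x^4*f2 = -y^7
Reduced GB = {f1, f2, y^7}; degrees 7, 5, 7
Max = 7


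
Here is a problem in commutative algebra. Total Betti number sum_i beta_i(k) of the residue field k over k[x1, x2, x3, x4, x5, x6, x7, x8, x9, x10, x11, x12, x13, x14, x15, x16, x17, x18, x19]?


Koszul resolution: beta_i(k)=C(n,i), n=19
sum_i C(19,i) = 2^19 = 524288


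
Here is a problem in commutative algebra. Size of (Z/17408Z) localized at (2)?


2-primary part: 17408=2^10*17
Size=2^10=1024


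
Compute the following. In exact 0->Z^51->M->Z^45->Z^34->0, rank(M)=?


Alt sum=0:
(-1)^0*51 + (-1)^1*? + (-1)^2*45 + (-1)^3*34=0
rank(M)=62


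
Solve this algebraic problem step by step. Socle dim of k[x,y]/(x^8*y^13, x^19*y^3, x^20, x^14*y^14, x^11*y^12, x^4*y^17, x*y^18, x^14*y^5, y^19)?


Socle = ann(m) = span of standard monomials u with x*u, y*u in I (staircase corners).
Redundant generators: x^14*y^14
Minimal generators: x^20, x^19*y^3, x^14*y^5, x^11*y^12, x^8*y^13, x^4*y^17, x*y^18, y^19
Corners: y^18, x^3y^17, x^7y^16, x^10y^12, x^13y^11, x^18y^4, x^19y^2
Socle dim=7


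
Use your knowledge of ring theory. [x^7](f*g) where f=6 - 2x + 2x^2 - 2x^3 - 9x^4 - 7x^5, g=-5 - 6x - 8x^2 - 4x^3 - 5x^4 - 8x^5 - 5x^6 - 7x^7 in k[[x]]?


[x^7] = sum a_i*b_j, i+j=7
  6*-7=-42
  -2*-5=10
  2*-8=-16
  -2*-5=10
  -9*-4=36
  -7*-8=56
Sum=54


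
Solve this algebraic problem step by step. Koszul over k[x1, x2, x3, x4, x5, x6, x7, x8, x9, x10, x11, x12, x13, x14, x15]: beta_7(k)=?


C(n,i)=C(15,7)=6435


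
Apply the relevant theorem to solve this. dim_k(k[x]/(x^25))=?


Basis: 1,x,...,x^24
dim=25


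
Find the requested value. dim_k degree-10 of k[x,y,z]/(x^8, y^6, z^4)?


Need i<8, j<6, k<4 with i+j+k=10.
For each i, j ranges over max(0,10-i-3)..min(5,10-i):
  i=0: j in [7,5] -> 0
  i=1: j in [6,5] -> 0
  i=2: j in [5,5] -> 1
  i=3: j in [4,5] -> 2
  i=4: j in [3,5] -> 3
  i=5: j in [2,5] -> 4
  i=6: j in [1,4] -> 4
  i=7: j in [0,3] -> 4
H(10) = 0+0+1+2+3+4+4+4 = 18


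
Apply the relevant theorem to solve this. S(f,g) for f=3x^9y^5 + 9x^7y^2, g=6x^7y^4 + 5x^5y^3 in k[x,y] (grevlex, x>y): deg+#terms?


LT(f)=3x^9y^5, LT(g)=6x^7y^4
lcm(LM)=x^9y^5
S(f,g) (scaled by 18 to clear denominators) = 6*f - 3x^2y*g = -15x^7y^4 + 54x^7y^2
2 terms, deg 11.
11+2=13


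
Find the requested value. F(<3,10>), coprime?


gcd(3,10)=1 => F=ab-a-b=3*10-3-10=30-13=17


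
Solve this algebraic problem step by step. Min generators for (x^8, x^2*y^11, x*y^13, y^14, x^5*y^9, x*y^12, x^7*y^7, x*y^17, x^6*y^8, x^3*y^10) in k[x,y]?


Remove redundant (divisible by others).
x*y^13 redundant.
x*y^17 redundant.
Min: x^8, x^7*y^7, x^6*y^8, x^5*y^9, x^3*y^10, x^2*y^11, x*y^12, y^14
Count=8


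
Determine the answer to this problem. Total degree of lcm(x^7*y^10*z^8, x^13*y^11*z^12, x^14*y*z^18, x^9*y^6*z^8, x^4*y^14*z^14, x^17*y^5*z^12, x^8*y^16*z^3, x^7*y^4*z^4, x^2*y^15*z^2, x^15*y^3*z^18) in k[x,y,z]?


lcm = componentwise max:
x: max(7,13,14,9,4,17,8,7,2,15)=17
y: max(10,11,1,6,14,5,16,4,15,3)=16
z: max(8,12,18,8,14,12,3,4,2,18)=18
Total=17+16+18=51


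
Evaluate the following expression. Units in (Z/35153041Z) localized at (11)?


Local ring = Z/14641Z.
phi(14641) = 11^3*(11-1) = 13310


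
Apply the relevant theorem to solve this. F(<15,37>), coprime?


gcd(15,37)=1 => F=ab-a-b=15*37-15-37=555-52=503


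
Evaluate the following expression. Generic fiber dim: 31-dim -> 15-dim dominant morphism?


dim(fiber)=dim(X)-dim(Y)=31-15=16


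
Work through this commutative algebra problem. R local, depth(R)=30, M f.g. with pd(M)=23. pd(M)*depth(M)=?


pd+depth=30
depth=30-23=7
pd*depth=23*7=161


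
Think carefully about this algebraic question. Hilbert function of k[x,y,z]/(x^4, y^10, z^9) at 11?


Need i<4, j<10, k<9 with i+j+k=11.
For each i, j ranges over max(0,11-i-8)..min(9,11-i):
  i=0: j in [3,9] -> 7
  i=1: j in [2,9] -> 8
  i=2: j in [1,9] -> 9
  i=3: j in [0,8] -> 9
H(11) = 7+8+9+9 = 33


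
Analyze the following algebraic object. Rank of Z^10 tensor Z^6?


rank(M(x)N) = rank(M)*rank(N)
10*6 = 60


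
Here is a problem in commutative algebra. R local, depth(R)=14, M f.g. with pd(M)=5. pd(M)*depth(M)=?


pd+depth=14
depth=14-5=9
pd*depth=5*9=45


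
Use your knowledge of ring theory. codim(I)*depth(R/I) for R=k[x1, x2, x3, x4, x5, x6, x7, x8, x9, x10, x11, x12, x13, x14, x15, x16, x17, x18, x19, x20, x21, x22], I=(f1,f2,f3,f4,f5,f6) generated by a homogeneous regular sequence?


codim=6, depth=dim(R/I)=22-6=16
Product=6*16=96


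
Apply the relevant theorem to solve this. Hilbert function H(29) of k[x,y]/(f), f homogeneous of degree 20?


H(t)=d for t>=d-1.
d=20, t=29
H(29)=20


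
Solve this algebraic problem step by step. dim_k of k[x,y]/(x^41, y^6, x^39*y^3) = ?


k[x,y]/I, I = (x^41, y^6, x^39*y^3)
Rect: 41x6=246. Corner: (41-39)x(6-3)=6.
dim = 246-6 = 240


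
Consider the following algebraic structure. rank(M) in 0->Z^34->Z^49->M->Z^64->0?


Alt sum=0:
(-1)^0*34 + (-1)^1*49 + (-1)^2*? + (-1)^3*64=0
rank(M)=79


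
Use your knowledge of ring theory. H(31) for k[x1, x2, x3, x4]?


C(d+n-1,n-1)=C(34,3)=5984


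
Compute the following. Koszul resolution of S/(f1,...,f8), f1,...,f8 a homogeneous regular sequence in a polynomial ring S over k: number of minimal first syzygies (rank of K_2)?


Regular sequence => Koszul complex is the minimal free resolution.
Syz_1 minimally generated by Koszul relations f_i*e_j - f_j*e_i (i<j): mu(Syz_1) = beta_2 = C(m,2) = m(m-1)/2
m=8
8*7/2 = 28


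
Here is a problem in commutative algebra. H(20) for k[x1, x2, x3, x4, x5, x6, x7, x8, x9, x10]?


C(d+n-1,n-1)=C(29,9)=10015005


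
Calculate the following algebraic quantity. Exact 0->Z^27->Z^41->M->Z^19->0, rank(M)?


Alt sum=0:
(-1)^0*27 + (-1)^1*41 + (-1)^2*? + (-1)^3*19=0
rank(M)=33


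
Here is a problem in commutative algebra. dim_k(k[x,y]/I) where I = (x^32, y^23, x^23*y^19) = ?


k[x,y]/I, I = (x^32, y^23, x^23*y^19)
Rect: 32x23=736. Corner: (32-23)x(23-19)=36.
dim = 736-36 = 700


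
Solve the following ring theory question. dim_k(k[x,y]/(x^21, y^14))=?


Basis: x^i*y^j, i<21, j<14
21*14=294


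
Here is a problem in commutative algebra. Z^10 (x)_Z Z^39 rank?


rank(M(x)N) = rank(M)*rank(N)
10*39 = 390


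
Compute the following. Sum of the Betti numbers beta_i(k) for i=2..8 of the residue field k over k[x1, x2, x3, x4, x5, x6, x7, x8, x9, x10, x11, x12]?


Koszul resolution: beta_i(k)=C(n,i), n=12
C(12,2)=66, C(12,3)=220, C(12,4)=495, C(12,5)=792, C(12,6)=924, C(12,7)=792, C(12,8)=495
Sum=3784


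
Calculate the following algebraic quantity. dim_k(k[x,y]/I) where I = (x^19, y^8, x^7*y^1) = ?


k[x,y]/I, I = (x^19, y^8, x^7*y^1)
Rect: 19x8=152. Corner: (19-7)x(8-1)=84.
dim = 152-84 = 68


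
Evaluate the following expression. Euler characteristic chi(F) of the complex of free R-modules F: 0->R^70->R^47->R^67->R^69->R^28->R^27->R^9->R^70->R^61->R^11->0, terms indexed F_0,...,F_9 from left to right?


chi = sum (-1)^i * rank:
(-1)^0*70=70
(-1)^1*47=-47
(-1)^2*67=67
(-1)^3*69=-69
(-1)^4*28=28
(-1)^5*27=-27
(-1)^6*9=9
(-1)^7*70=-70
(-1)^8*61=61
(-1)^9*11=-11
chi=11


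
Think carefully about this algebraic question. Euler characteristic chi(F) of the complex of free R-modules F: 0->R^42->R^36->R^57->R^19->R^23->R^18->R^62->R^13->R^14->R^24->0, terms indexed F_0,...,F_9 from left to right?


chi = sum (-1)^i * rank:
(-1)^0*42=42
(-1)^1*36=-36
(-1)^2*57=57
(-1)^3*19=-19
(-1)^4*23=23
(-1)^5*18=-18
(-1)^6*62=62
(-1)^7*13=-13
(-1)^8*14=14
(-1)^9*24=-24
chi=88


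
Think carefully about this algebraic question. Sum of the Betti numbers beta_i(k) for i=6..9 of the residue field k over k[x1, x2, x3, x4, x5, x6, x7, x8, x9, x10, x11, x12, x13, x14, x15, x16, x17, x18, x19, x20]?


Koszul resolution: beta_i(k)=C(n,i), n=20
C(20,6)=38760, C(20,7)=77520, C(20,8)=125970, C(20,9)=167960
Sum=410210


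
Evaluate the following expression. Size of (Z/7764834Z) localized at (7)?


7-primary part: 7764834=7^6*66
Size=7^6=117649


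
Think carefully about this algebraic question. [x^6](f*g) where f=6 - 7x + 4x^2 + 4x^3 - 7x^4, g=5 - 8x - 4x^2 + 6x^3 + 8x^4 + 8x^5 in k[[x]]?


[x^6] = sum a_i*b_j, i+j=6
  -7*8=-56
  4*8=32
  4*6=24
  -7*-4=28
Sum=28


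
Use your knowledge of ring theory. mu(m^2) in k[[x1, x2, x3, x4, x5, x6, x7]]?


C(n+d-1,d)=C(8,2)=28


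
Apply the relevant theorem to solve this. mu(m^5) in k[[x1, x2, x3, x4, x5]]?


C(n+d-1,d)=C(9,5)=126


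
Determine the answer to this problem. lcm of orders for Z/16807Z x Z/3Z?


Exponent = lcm of the cyclic orders; pairwise coprime => product.
7^5*3^1=16807*3=50421


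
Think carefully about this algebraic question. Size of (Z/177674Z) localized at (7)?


7-primary part: 177674=7^4*74
Size=7^4=2401


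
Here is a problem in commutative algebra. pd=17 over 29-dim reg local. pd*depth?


pd+depth=29
depth=29-17=12
pd*depth=17*12=204


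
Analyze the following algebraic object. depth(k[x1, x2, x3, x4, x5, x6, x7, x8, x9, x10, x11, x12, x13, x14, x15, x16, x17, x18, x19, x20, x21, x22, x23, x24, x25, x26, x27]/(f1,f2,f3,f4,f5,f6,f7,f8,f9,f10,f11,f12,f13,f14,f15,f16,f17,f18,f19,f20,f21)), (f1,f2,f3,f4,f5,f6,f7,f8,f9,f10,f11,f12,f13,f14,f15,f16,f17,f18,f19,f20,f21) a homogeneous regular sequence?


depth(R)=27
depth(R/I)=27-21=6


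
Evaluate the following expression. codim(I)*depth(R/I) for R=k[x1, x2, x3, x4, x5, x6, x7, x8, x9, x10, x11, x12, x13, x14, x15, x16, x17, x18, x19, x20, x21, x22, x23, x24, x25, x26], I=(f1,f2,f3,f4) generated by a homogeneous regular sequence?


codim=4, depth=dim(R/I)=26-4=22
Product=4*22=88


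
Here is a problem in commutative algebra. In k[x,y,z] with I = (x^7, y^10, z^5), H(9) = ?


Need i<7, j<10, k<5 with i+j+k=9.
For each i, j ranges over max(0,9-i-4)..min(9,9-i):
  i=0: j in [5,9] -> 5
  i=1: j in [4,8] -> 5
  i=2: j in [3,7] -> 5
  i=3: j in [2,6] -> 5
  i=4: j in [1,5] -> 5
  i=5: j in [0,4] -> 5
  i=6: j in [0,3] -> 4
H(9) = 5+5+5+5+5+5+4 = 34


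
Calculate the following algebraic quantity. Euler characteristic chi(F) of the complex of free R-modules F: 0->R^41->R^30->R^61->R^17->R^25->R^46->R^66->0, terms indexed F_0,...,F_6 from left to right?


chi = sum (-1)^i * rank:
(-1)^0*41=41
(-1)^1*30=-30
(-1)^2*61=61
(-1)^3*17=-17
(-1)^4*25=25
(-1)^5*46=-46
(-1)^6*66=66
chi=100


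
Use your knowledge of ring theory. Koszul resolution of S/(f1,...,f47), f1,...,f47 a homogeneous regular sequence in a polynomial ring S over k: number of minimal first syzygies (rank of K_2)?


Regular sequence => Koszul complex is the minimal free resolution.
Syz_1 minimally generated by Koszul relations f_i*e_j - f_j*e_i (i<j): mu(Syz_1) = beta_2 = C(m,2) = m(m-1)/2
m=47
47*46/2 = 1081


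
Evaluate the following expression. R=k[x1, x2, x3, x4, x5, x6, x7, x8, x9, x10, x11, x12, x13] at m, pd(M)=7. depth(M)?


pd+depth=depth(R)=13
depth=13-7=6


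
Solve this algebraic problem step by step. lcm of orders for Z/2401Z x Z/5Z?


Exponent = lcm of the cyclic orders; pairwise coprime => product.
7^4*5^1=2401*5=12005


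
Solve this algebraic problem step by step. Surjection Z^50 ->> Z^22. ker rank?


rank(ker) = 50-22 = 28


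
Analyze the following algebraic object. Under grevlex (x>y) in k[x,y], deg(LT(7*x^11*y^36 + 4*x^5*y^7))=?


LT: 7*x^11*y^36
deg_x=11, deg_y=36
Total=11+36=47


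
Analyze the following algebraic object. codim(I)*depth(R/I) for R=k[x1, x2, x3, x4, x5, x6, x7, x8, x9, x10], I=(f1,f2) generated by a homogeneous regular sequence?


codim=2, depth=dim(R/I)=10-2=8
Product=2*8=16


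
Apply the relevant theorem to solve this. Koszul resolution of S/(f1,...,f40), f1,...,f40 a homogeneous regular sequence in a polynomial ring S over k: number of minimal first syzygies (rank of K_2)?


Regular sequence => Koszul complex is the minimal free resolution.
Syz_1 minimally generated by Koszul relations f_i*e_j - f_j*e_i (i<j): mu(Syz_1) = beta_2 = C(m,2) = m(m-1)/2
m=40
40*39/2 = 780


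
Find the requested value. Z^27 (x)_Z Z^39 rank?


rank(M(x)N) = rank(M)*rank(N)
27*39 = 1053


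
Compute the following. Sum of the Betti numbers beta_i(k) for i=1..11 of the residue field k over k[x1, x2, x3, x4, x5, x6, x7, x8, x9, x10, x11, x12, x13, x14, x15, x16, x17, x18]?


Koszul resolution: beta_i(k)=C(n,i), n=18
C(18,1)=18, C(18,2)=153, C(18,3)=816, C(18,4)=3060, C(18,5)=8568, C(18,6)=18564, C(18,7)=31824, C(18,8)=43758, C(18,9)=48620, C(18,10)=43758, C(18,11)=31824
Sum=230963


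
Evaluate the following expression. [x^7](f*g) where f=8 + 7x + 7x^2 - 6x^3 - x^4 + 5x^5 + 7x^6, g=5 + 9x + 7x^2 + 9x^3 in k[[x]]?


[x^7] = sum a_i*b_j, i+j=7
  -1*9=-9
  5*7=35
  7*9=63
Sum=89


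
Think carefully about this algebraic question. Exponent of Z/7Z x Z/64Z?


Exponent = lcm of the cyclic orders; pairwise coprime => product.
7^1*2^6=7*64=448


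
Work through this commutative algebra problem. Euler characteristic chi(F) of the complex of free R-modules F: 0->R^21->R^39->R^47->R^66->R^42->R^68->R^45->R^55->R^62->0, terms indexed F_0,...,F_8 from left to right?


chi = sum (-1)^i * rank:
(-1)^0*21=21
(-1)^1*39=-39
(-1)^2*47=47
(-1)^3*66=-66
(-1)^4*42=42
(-1)^5*68=-68
(-1)^6*45=45
(-1)^7*55=-55
(-1)^8*62=62
chi=-11


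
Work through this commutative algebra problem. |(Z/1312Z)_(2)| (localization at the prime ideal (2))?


2-primary part: 1312=2^5*41
Size=2^5=32


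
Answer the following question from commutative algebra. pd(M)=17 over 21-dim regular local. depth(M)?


pd+depth=depth(R)=21
depth=21-17=4


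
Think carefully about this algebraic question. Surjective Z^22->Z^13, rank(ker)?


rank(ker) = 22-13 = 9


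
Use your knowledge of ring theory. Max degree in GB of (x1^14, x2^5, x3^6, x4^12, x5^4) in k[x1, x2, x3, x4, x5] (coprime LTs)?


Pure powers, coprime LTs => already GB.
Degrees: 14, 5, 6, 12, 4
Max=14


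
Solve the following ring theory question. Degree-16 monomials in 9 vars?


C(d+n-1,n-1)=C(24,8)=735471


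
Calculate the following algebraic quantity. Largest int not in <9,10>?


gcd(9,10)=1 => F=ab-a-b=9*10-9-10=90-19=71


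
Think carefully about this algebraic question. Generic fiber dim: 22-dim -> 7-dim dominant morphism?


dim(fiber)=dim(X)-dim(Y)=22-7=15


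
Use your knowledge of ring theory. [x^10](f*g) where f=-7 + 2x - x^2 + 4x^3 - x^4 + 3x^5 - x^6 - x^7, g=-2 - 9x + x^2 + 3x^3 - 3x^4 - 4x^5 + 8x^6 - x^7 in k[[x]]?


[x^10] = sum a_i*b_j, i+j=10
  4*-1=-4
  -1*8=-8
  3*-4=-12
  -1*-3=3
  -1*3=-3
Sum=-24


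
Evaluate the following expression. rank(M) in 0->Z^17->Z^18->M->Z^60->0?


Alt sum=0:
(-1)^0*17 + (-1)^1*18 + (-1)^2*? + (-1)^3*60=0
rank(M)=61


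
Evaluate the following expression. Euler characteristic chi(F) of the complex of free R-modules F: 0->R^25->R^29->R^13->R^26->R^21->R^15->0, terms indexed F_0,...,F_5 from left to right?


chi = sum (-1)^i * rank:
(-1)^0*25=25
(-1)^1*29=-29
(-1)^2*13=13
(-1)^3*26=-26
(-1)^4*21=21
(-1)^5*15=-15
chi=-11


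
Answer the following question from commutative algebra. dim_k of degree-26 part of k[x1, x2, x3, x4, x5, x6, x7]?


C(d+n-1,n-1)=C(32,6)=906192


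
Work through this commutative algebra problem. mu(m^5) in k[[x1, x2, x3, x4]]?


C(n+d-1,d)=C(8,5)=56


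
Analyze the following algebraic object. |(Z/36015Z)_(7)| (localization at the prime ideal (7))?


7-primary part: 36015=7^4*15
Size=7^4=2401


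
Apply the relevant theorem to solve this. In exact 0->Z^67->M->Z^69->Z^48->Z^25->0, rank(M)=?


Alt sum=0:
(-1)^0*67 + (-1)^1*? + (-1)^2*69 + (-1)^3*48 + (-1)^4*25=0
rank(M)=113


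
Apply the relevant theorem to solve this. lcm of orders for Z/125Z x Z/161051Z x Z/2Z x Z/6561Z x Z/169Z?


Exponent = lcm of the cyclic orders; pairwise coprime => product.
5^3*11^5*2^1*3^8*13^2=125*161051*2*6561*169=44643699564750


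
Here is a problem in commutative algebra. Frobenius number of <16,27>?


gcd(16,27)=1 => F=ab-a-b=16*27-16-27=432-43=389


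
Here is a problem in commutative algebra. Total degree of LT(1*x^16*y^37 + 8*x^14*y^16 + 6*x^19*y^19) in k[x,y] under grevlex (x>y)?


LT: 1*x^16*y^37
deg_x=16, deg_y=37
Total=16+37=53


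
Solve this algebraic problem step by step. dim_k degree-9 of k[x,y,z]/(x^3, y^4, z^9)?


Need i<3, j<4, k<9 with i+j+k=9.
For each i, j ranges over max(0,9-i-8)..min(3,9-i):
  i=0: j in [1,3] -> 3
  i=1: j in [0,3] -> 4
  i=2: j in [0,3] -> 4
H(9) = 3+4+4 = 11


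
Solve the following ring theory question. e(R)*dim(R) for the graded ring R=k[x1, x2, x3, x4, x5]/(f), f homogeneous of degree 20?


e(R)=deg(f)=20, dim(R)=5-1=4
e*dim=20*4=80


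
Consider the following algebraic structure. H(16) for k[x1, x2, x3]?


C(d+n-1,n-1)=C(18,2)=153


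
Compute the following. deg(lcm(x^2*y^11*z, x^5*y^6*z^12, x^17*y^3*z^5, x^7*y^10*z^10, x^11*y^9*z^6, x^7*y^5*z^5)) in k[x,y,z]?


lcm = componentwise max:
x: max(2,5,17,7,11,7)=17
y: max(11,6,3,10,9,5)=11
z: max(1,12,5,10,6,5)=12
Total=17+11+12=40


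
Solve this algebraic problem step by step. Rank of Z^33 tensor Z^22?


rank(M(x)N) = rank(M)*rank(N)
33*22 = 726


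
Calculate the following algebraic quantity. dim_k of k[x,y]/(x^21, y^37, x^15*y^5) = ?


k[x,y]/I, I = (x^21, y^37, x^15*y^5)
Rect: 21x37=777. Corner: (21-15)x(37-5)=192.
dim = 777-192 = 585


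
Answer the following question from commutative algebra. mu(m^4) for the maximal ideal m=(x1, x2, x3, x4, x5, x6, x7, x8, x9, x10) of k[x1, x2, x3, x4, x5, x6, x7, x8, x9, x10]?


Graded Nakayama: mu(m^d) = dim_k (m^d/m^(d+1)) = #degree-4 monomials in 10 vars
C(n+d-1,d)=C(13,4)=715
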